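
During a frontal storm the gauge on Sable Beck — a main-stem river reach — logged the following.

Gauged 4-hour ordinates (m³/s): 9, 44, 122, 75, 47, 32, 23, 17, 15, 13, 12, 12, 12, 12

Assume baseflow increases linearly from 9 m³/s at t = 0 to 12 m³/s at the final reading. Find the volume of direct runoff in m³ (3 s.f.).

Direct-runoff ordinates (Q − Q_b): 0.00, 34.77, 112.54, 65.31, 37.08, 21.85, 12.62, 6.38, 4.15, 1.92, 0.69, 0.46, 0.23, 0.00 m³/s.
ΣQ_DR = 298.0 m³/s.
With Δt = 4 h = 14400 s, V = ΣQ_DR · Δt = 298.0 × 14400 = 4.29 × 10^6 m³.

V ≈ 4.29 × 10^6 m³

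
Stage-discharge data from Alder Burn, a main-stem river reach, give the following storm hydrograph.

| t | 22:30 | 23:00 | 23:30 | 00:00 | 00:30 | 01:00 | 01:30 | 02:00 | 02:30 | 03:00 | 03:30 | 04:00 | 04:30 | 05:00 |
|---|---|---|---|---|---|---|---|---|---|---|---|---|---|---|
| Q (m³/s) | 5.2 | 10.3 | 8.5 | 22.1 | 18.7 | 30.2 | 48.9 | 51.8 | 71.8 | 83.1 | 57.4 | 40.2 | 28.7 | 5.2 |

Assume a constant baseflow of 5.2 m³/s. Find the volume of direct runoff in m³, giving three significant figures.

V ≈ 7.37 × 10^5 m³

Direct-runoff ordinates (Q − Q_b): 0.0, 5.1, 3.3, 16.9, 13.5, 25.0, 43.7, 46.6, 66.6, 77.9, 52.2, 35.0, 23.5, 0.0 m³/s.
ΣQ_DR = 409.3 m³/s.
With Δt = 0.5 h = 1800 s, V = ΣQ_DR · Δt = 409.3 × 1800 = 7.37 × 10^5 m³.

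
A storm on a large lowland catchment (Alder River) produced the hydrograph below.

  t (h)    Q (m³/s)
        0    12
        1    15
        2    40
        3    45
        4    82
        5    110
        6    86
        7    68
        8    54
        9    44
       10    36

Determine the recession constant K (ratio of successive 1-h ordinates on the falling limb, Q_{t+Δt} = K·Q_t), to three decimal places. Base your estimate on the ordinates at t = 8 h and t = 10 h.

Using the recession-limb readings at t = 8 h and t = 10 h: Q falls from 54 to 36 m³/s over 2 intervals.
K = (Q₂/Q₁)^(1/2) = (36/54)^(1/2) = 0.816.

K ≈ 0.816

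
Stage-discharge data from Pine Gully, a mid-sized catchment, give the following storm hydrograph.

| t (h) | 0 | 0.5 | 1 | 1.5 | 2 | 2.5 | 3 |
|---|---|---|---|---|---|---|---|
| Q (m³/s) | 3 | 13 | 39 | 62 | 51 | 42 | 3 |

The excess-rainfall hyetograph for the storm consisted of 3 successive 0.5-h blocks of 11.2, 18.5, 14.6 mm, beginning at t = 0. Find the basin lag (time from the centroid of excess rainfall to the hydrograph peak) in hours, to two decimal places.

Centroid of excess rainfall: t_c = Σ P_i·t̄_i / ΣP_i = 0.7884 h (block centres at 0.25, 0.75, 1.25 h).
Hydrograph peak occurs at t = 1.5 h, so basin lag t_L = 1.5 − 0.7884 = 0.71 h.

t_L ≈ 0.71 h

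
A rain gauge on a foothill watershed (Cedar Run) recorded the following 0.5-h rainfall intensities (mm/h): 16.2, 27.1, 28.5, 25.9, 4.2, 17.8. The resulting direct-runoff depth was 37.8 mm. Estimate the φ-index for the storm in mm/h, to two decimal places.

Only the 5 blocks with intensity above φ contribute runoff: 16.2, 27.1, 28.5, 25.9, 17.8 mm/h.
Σ(I−φ)·Δt = d  ⇒  (16.2+27.1+28.5+25.9+17.8 − 5φ)·0.5 = 37.8
φ = (115.5 − 37.8/0.5) / 5 = 7.98 mm/h.

φ ≈ 7.98 mm/h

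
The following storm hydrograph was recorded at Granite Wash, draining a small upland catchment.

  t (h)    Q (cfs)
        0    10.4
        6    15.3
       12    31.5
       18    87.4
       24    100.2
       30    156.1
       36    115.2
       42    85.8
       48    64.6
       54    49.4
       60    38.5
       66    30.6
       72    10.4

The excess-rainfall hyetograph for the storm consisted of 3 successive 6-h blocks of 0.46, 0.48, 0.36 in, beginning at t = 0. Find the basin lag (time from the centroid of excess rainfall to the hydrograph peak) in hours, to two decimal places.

t_L ≈ 21.46 h

Centroid of excess rainfall: t_c = Σ P_i·t̄_i / ΣP_i = 8.5385 h (block centres at 3, 9, 15 h).
Hydrograph peak occurs at t = 30 h, so basin lag t_L = 30 − 8.5385 = 21.46 h.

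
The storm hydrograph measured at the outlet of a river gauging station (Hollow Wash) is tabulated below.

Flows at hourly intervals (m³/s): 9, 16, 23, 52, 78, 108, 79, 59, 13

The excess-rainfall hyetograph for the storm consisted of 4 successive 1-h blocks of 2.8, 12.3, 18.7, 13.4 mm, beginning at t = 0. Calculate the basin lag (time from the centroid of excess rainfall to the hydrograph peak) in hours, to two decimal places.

t_L ≈ 2.60 h

Centroid of excess rainfall: t_c = Σ P_i·t̄_i / ΣP_i = 2.4047 h (block centres at 0.5, 1.5, 2.5, 3.5 h).
Hydrograph peak occurs at t = 5 h, so basin lag t_L = 5 − 2.4047 = 2.60 h.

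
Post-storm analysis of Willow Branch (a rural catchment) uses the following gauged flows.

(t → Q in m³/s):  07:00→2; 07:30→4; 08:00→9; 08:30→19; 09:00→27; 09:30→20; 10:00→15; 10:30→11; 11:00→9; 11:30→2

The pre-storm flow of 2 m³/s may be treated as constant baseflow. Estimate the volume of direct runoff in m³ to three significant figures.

Direct-runoff ordinates (Q − Q_b): 0.0, 2.0, 7.0, 17.0, 25.0, 18.0, 13.0, 9.0, 7.0, 0.0 m³/s.
ΣQ_DR = 98.00 m³/s.
With Δt = 0.5 h = 1800 s, V = ΣQ_DR · Δt = 98.00 × 1800 = 1.76 × 10^5 m³.

V ≈ 1.76 × 10^5 m³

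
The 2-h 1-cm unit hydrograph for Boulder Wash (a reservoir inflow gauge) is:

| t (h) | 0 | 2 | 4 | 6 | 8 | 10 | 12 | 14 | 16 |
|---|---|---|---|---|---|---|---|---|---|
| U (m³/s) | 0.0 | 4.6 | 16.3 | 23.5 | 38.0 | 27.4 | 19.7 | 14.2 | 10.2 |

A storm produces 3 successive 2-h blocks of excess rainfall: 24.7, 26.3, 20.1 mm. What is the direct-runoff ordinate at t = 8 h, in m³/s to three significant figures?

Q ≈ 188 m³/s

By discrete convolution, Q_j = Σ (P_i / 10 mm) · U_{j−i}.
At t = 8 h (j=4): Q = (24.7/10)·38.0 + (26.3/10)·23.5 + (20.1/10)·16.3 = 188 m³/s.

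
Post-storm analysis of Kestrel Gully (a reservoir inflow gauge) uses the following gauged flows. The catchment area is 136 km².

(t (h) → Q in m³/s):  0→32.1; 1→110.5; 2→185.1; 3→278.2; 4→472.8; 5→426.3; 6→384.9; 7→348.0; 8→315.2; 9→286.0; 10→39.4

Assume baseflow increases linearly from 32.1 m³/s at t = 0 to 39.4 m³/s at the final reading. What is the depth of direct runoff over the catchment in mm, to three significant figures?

Direct runoff: 0.00, 77.67, 151.54, 243.91, 437.78, 390.55, 348.42, 310.79, 277.26, 247.33, 0.00 m³/s; ΣQ_DR = 2485 m³/s.
V = ΣQ_DR · Δt = 2485 × 3600 s = 8.947 × 10^6 m³.
Over A = 136 km², depth = V / A = 65.8 mm.

d ≈ 65.8 mm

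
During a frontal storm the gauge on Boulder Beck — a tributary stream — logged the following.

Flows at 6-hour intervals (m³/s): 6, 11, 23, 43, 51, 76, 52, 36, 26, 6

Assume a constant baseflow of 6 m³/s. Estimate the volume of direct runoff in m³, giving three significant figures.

Direct-runoff ordinates (Q − Q_b): 0.0, 5.0, 17.0, 37.0, 45.0, 70.0, 46.0, 30.0, 20.0, 0.0 m³/s.
ΣQ_DR = 270.0 m³/s.
With Δt = 6 h = 21600 s, V = ΣQ_DR · Δt = 270.0 × 21600 = 5.83 × 10^6 m³.

V ≈ 5.83 × 10^6 m³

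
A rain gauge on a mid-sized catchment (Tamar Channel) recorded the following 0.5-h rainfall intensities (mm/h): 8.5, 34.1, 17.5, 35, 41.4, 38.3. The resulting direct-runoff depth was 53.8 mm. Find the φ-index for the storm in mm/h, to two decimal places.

Only the 5 blocks with intensity above φ contribute runoff: 34.1, 17.5, 35, 41.4, 38.3 mm/h.
Σ(I−φ)·Δt = d  ⇒  (34.1+17.5+35+41.4+38.3 − 5φ)·0.5 = 53.8
φ = (166.3 − 53.8/0.5) / 5 = 11.74 mm/h.

φ ≈ 11.74 mm/h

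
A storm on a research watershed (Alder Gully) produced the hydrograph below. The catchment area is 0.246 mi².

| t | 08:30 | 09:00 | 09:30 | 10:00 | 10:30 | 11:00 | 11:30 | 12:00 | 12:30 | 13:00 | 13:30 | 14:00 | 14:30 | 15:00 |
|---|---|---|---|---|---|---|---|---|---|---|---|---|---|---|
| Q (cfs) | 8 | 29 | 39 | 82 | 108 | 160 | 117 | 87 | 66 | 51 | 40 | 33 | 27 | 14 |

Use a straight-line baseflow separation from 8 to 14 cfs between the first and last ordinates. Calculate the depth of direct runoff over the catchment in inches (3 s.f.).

Direct runoff: 0.00, 20.54, 30.08, 72.62, 98.15, 149.69, 106.23, 75.77, 54.31, 38.85, 27.38, 19.92, 13.46, 0.00 cfs; ΣQ_DR = 707.0 cfs.
V = ΣQ_DR · Δt = 707.0 × 1800 s = 1.273 × 10^6 ft³.
Over A = 0.246 mi², depth = V / A = 2.23 in.

d ≈ 2.23 in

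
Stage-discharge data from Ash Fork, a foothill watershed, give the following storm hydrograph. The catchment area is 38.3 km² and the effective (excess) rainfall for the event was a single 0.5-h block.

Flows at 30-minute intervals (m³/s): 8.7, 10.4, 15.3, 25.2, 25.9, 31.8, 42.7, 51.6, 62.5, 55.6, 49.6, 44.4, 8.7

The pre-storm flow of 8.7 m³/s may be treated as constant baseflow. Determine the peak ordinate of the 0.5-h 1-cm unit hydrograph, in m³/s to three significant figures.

U_p ≈ 35.9 m³/s

Direct runoff: 0.0, 1.7, 6.6, 16.5, 17.2, 23.1, 34.0, 42.9, 53.8, 46.9, 40.9, 35.7, 0.0 m³/s; ΣQ_DR = 319.3 m³/s, peak = 53.8 m³/s.
Runoff depth d = ΣQ_DR·Δt / A = 319.3 × 1800 / (38.3 km²) = 15.01 mm.
The 1-cm UH is the DRH scaled by (10 mm)/d, so U_p = 53.8 × 10/15.01 = 35.9 m³/s.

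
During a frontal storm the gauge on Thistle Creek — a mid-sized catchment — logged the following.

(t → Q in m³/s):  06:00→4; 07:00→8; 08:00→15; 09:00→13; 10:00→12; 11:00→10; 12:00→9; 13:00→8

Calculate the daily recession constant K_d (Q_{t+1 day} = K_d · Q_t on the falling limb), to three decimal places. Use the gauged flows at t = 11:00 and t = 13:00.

Between t = 11:00 and t = 13:00 the flow falls from 10 to 8 m³/s over 2×1 h = 2 h.
Per-interval ratio K = (8/10)^(1/2) = 0.8944; K_d = K^(24/1) = 0.069.

K_d ≈ 0.069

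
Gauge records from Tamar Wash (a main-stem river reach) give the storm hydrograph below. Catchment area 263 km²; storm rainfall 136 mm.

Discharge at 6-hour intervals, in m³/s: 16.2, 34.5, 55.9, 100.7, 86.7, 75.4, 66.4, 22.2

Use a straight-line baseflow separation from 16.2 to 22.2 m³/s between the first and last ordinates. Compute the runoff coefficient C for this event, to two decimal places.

ΣQ_DR = 304.4 m³/s; V = ΣQ_DR·Δt = 6.575 × 10^6 m³.
Runoff depth d = V / A = 25.00 mm.
C = d / P = 25.00 / 136 = 0.18.

C ≈ 0.18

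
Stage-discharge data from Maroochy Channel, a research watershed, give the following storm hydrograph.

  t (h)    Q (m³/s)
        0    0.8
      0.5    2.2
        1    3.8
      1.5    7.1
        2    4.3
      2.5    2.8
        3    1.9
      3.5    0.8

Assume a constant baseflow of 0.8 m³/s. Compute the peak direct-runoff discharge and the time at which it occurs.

Q_p = 6.3 m³/s at t = 1.5 h

Subtracting baseflow gives direct-runoff ordinates: 0.0, 1.4, 3.0, 6.3, 3.5, 2.0, 1.1, 0.0 m³/s.
The maximum is 6.3 m³/s, occurring at the reading for t = 1.5 h.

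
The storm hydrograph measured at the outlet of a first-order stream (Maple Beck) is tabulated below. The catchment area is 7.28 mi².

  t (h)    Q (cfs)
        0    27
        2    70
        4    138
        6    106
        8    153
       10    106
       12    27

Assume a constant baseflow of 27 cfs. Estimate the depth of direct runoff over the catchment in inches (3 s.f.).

d ≈ 0.186 in

Direct runoff: 0.0, 43.0, 111.0, 79.0, 126.0, 79.0, 0.0 cfs; ΣQ_DR = 438.0 cfs.
V = ΣQ_DR · Δt = 438.0 × 7200 s = 3.154 × 10^6 ft³.
Over A = 7.28 mi², depth = V / A = 0.186 in.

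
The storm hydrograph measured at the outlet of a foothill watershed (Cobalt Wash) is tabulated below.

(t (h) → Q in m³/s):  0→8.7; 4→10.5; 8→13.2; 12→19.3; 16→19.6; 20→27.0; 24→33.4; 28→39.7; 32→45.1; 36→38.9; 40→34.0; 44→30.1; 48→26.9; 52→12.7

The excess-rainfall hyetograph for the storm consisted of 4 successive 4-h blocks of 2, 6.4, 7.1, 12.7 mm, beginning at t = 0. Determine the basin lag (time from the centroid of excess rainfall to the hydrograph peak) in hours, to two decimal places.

t_L ≈ 21.67 h

Centroid of excess rainfall: t_c = Σ P_i·t̄_i / ΣP_i = 10.3262 h (block centres at 2, 6, 10, 14 h).
Hydrograph peak occurs at t = 32 h, so basin lag t_L = 32 − 10.3262 = 21.67 h.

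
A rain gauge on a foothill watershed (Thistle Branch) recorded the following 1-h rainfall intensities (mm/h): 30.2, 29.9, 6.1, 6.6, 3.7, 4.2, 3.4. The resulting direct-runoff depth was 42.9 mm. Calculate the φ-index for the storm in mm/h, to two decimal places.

φ ≈ 8.60 mm/h

Only the 2 blocks with intensity above φ contribute runoff: 30.2, 29.9 mm/h.
Σ(I−φ)·Δt = d  ⇒  (30.2+29.9 − 2φ)·1 = 42.9
φ = (60.10 − 42.9/1) / 2 = 8.60 mm/h.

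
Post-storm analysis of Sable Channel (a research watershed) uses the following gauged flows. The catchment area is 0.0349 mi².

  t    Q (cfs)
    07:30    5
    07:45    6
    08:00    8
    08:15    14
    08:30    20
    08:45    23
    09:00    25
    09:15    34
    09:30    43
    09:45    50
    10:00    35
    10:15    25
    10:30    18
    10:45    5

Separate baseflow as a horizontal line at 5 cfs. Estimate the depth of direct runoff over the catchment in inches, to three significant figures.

d ≈ 2.68 in

Direct runoff: 0.0, 1.0, 3.0, 9.0, 15.0, 18.0, 20.0, 29.0, 38.0, 45.0, 30.0, 20.0, 13.0, 0.0 cfs; ΣQ_DR = 241.0 cfs.
V = ΣQ_DR · Δt = 241.0 × 900 s = 2.169 × 10^5 ft³.
Over A = 0.0349 mi², depth = V / A = 2.68 in.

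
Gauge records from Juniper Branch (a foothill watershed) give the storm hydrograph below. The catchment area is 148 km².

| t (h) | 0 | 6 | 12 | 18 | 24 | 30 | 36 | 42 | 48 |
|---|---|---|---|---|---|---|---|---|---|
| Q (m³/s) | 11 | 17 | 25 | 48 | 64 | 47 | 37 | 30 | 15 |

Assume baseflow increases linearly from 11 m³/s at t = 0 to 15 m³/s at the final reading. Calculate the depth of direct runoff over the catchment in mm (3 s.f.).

d ≈ 25.8 mm

Direct runoff: 0.00, 5.50, 13.00, 35.50, 51.00, 33.50, 23.00, 15.50, 0.00 m³/s; ΣQ_DR = 177.0 m³/s.
V = ΣQ_DR · Δt = 177.0 × 21600 s = 3.823 × 10^6 m³.
Over A = 148 km², depth = V / A = 25.8 mm.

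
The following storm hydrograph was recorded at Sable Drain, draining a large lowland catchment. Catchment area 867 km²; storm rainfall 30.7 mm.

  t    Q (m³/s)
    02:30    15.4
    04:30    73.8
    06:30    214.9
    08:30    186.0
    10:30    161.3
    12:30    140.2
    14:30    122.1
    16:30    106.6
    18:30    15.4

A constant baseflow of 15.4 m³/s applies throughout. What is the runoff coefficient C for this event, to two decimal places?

C ≈ 0.24

ΣQ_DR = 897.1 m³/s; V = ΣQ_DR·Δt = 6.459 × 10^6 m³.
Runoff depth d = V / A = 7.450 mm.
C = d / P = 7.450 / 30.7 = 0.24.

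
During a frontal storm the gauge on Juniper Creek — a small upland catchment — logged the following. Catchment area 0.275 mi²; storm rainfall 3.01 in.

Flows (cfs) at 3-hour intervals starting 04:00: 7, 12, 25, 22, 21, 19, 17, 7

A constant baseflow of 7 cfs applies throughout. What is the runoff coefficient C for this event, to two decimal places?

C ≈ 0.42

ΣQ_DR = 74.00 cfs; V = ΣQ_DR·Δt = 7.992 × 10^5 ft³.
Runoff depth d = V / A = 1.251 in.
C = d / P = 1.251 / 3.01 = 0.42.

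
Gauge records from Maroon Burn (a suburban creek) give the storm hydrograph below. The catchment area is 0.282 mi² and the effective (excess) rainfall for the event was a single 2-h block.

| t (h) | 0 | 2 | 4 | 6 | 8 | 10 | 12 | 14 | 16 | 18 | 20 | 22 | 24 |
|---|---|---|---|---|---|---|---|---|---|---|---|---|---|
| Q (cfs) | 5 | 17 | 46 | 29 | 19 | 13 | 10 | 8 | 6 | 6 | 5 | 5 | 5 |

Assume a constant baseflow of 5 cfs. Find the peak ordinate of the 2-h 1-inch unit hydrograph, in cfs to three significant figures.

Direct runoff: 0.0, 12.0, 41.0, 24.0, 14.0, 8.0, 5.0, 3.0, 1.0, 1.0, 0.0, 0.0, 0.0 cfs; ΣQ_DR = 109.0 cfs, peak = 41.0 cfs.
Runoff depth d = ΣQ_DR·Δt / A = 109.0 × 7200 / (0.282 mi²) = 1.198 in.
The 1-inch UH is the DRH scaled by (1 in)/d, so U_p = 41.0 × 1/1.198 = 34.2 cfs.

U_p ≈ 34.2 cfs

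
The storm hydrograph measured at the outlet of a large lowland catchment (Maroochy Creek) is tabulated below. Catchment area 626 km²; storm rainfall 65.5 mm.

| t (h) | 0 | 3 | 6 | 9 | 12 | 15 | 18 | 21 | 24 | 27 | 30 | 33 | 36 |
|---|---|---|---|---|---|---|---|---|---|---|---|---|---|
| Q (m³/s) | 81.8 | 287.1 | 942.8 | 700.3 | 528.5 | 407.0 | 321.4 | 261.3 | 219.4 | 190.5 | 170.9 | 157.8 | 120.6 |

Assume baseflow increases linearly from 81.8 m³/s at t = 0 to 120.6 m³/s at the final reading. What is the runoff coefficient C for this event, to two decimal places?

C ≈ 0.81

ΣQ_DR = 3074 m³/s; V = ΣQ_DR·Δt = 3.320 × 10^7 m³.
Runoff depth d = V / A = 53.03 mm.
C = d / P = 53.03 / 65.5 = 0.81.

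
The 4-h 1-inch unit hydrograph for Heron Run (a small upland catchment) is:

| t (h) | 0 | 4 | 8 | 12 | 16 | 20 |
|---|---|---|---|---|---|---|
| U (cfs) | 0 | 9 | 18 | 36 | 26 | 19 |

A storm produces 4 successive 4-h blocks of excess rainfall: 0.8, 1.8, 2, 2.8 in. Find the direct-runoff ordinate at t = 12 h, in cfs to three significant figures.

By discrete convolution, Q_j = Σ (P_i / 1 in) · U_{j−i}.
At t = 12 h (j=3): Q = (0.8/1)·36 + (1.8/1)·18 + (2/1)·9 + (2.8/1)·0 = 79.2 cfs.

Q ≈ 79.2 cfs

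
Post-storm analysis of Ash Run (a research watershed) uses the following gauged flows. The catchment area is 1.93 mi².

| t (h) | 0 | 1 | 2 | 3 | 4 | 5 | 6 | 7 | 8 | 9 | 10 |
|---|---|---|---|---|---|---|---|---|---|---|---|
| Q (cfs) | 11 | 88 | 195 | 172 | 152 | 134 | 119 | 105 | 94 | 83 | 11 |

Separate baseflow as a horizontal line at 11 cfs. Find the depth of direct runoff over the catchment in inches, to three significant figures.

d ≈ 0.837 in

Direct runoff: 0.0, 77.0, 184.0, 161.0, 141.0, 123.0, 108.0, 94.0, 83.0, 72.0, 0.0 cfs; ΣQ_DR = 1043 cfs.
V = ΣQ_DR · Δt = 1043 × 3600 s = 3.755 × 10^6 ft³.
Over A = 1.93 mi², depth = V / A = 0.837 in.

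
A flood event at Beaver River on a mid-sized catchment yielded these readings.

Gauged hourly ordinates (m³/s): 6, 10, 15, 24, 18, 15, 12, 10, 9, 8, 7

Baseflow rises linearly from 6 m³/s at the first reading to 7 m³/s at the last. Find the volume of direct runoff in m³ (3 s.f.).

Direct-runoff ordinates (Q − Q_b): 0.00, 3.90, 8.80, 17.70, 11.60, 8.50, 5.40, 3.30, 2.20, 1.10, 0.00 m³/s.
ΣQ_DR = 62.50 m³/s.
With Δt = 1 h = 3600 s, V = ΣQ_DR · Δt = 62.50 × 3600 = 2.25 × 10^5 m³.

V ≈ 2.25 × 10^5 m³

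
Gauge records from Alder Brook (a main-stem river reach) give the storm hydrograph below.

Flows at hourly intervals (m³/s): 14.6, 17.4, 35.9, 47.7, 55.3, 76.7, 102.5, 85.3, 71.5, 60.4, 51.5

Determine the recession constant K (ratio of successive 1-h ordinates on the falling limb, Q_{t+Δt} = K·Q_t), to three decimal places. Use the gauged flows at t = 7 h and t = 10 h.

Using the recession-limb readings at t = 7 h and t = 10 h: Q falls from 85.3 to 51.5 m³/s over 3 intervals.
K = (Q₂/Q₁)^(1/3) = (51.5/85.3)^(1/3) = 0.845.

K ≈ 0.845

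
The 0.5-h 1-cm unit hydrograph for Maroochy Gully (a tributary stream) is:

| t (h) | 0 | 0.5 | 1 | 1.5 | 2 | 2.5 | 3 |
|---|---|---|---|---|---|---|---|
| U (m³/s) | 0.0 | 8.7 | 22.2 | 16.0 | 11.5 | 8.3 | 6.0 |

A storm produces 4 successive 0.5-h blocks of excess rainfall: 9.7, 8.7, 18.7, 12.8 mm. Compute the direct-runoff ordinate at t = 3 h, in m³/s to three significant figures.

Q ≈ 55.0 m³/s

By discrete convolution, Q_j = Σ (P_i / 10 mm) · U_{j−i}.
At t = 3 h (j=6): Q = (9.7/10)·6.0 + (8.7/10)·8.3 + (18.7/10)·11.5 + (12.8/10)·16.0 = 55.0 m³/s.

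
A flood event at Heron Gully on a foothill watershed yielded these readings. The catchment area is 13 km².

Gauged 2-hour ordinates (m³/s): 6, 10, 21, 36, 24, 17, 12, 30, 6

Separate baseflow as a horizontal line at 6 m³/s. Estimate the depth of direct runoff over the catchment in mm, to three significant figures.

d ≈ 59.8 mm

Direct runoff: 0.0, 4.0, 15.0, 30.0, 18.0, 11.0, 6.0, 24.0, 0.0 m³/s; ΣQ_DR = 108.0 m³/s.
V = ΣQ_DR · Δt = 108.0 × 7200 s = 7.776 × 10^5 m³.
Over A = 13 km², depth = V / A = 59.8 mm.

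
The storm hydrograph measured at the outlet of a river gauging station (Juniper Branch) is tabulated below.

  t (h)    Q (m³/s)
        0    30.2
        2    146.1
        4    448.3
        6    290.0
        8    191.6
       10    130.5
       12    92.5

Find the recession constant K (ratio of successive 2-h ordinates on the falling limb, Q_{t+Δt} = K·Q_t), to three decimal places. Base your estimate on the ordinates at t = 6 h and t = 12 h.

K ≈ 0.683

Using the recession-limb readings at t = 6 h and t = 12 h: Q falls from 290.0 to 92.5 m³/s over 3 intervals.
K = (Q₂/Q₁)^(1/3) = (92.5/290.0)^(1/3) = 0.683.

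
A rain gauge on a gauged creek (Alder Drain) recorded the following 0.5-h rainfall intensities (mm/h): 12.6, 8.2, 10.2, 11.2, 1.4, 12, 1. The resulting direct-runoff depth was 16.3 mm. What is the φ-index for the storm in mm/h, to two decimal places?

Only the 5 blocks with intensity above φ contribute runoff: 12.6, 8.2, 10.2, 11.2, 12 mm/h.
Σ(I−φ)·Δt = d  ⇒  (12.6+8.2+10.2+11.2+12 − 5φ)·0.5 = 16.3
φ = (54.20 − 16.3/0.5) / 5 = 4.32 mm/h.

φ ≈ 4.32 mm/h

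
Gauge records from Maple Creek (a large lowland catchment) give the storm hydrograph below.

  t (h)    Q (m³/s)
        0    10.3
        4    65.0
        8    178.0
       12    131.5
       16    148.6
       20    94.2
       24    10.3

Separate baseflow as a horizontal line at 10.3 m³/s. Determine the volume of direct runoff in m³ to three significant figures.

V ≈ 8.15 × 10^6 m³

Direct-runoff ordinates (Q − Q_b): 0.0, 54.7, 167.7, 121.2, 138.3, 83.9, 0.0 m³/s.
ΣQ_DR = 565.8 m³/s.
With Δt = 4 h = 14400 s, V = ΣQ_DR · Δt = 565.8 × 14400 = 8.15 × 10^6 m³.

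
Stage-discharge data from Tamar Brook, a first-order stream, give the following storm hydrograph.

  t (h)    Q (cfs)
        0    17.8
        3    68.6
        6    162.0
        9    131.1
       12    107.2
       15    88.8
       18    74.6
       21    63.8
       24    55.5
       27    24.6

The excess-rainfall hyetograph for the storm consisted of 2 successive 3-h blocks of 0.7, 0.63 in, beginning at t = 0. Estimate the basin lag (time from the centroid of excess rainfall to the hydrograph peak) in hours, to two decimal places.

t_L ≈ 3.08 h

Centroid of excess rainfall: t_c = Σ P_i·t̄_i / ΣP_i = 2.9211 h (block centres at 1.5, 4.5 h).
Hydrograph peak occurs at t = 6 h, so basin lag t_L = 6 − 2.9211 = 3.08 h.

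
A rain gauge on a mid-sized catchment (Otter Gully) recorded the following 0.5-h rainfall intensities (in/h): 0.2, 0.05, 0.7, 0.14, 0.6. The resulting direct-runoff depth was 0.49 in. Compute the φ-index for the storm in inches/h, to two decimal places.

φ ≈ 0.17 in/h

Only the 3 blocks with intensity above φ contribute runoff: 0.2, 0.7, 0.6 in/h.
Σ(I−φ)·Δt = d  ⇒  (0.2+0.7+0.6 − 3φ)·0.5 = 0.49
φ = (1.500 − 0.49/0.5) / 3 = 0.17 in/h.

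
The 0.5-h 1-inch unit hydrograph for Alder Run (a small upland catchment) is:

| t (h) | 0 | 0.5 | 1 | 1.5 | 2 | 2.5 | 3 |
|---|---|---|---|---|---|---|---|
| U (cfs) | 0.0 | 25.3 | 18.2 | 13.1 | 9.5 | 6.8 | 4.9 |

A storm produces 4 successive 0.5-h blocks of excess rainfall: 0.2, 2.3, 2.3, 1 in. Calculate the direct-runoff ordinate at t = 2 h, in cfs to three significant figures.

By discrete convolution, Q_j = Σ (P_i / 1 in) · U_{j−i}.
At t = 2 h (j=4): Q = (0.2/1)·9.5 + (2.3/1)·13.1 + (2.3/1)·18.2 + (1/1)·25.3 = 99.2 cfs.

Q ≈ 99.2 cfs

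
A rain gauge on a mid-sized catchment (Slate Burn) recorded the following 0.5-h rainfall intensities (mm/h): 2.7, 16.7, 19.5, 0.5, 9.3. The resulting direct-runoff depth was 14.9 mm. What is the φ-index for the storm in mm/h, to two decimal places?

φ ≈ 5.23 mm/h

Only the 3 blocks with intensity above φ contribute runoff: 16.7, 19.5, 9.3 mm/h.
Σ(I−φ)·Δt = d  ⇒  (16.7+19.5+9.3 − 3φ)·0.5 = 14.9
φ = (45.50 − 14.9/0.5) / 3 = 5.23 mm/h.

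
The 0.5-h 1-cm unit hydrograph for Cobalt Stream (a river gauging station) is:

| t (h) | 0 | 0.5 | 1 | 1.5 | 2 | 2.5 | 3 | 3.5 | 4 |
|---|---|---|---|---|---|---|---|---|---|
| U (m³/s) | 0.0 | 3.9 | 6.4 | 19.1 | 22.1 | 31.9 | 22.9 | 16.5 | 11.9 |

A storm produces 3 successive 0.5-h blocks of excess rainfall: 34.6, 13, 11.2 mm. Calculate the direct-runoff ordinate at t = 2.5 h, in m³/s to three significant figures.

Q ≈ 160 m³/s

By discrete convolution, Q_j = Σ (P_i / 10 mm) · U_{j−i}.
At t = 2.5 h (j=5): Q = (34.6/10)·31.9 + (13/10)·22.1 + (11.2/10)·19.1 = 160 m³/s.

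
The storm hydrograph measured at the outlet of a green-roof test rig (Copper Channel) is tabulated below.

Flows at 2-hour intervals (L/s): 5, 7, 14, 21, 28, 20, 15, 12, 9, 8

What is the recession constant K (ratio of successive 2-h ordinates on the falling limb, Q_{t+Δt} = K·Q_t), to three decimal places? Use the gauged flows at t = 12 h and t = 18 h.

Using the recession-limb readings at t = 12 h and t = 18 h: Q falls from 15 to 8 L/s over 3 intervals.
K = (Q₂/Q₁)^(1/3) = (8/15)^(1/3) = 0.811.

K ≈ 0.811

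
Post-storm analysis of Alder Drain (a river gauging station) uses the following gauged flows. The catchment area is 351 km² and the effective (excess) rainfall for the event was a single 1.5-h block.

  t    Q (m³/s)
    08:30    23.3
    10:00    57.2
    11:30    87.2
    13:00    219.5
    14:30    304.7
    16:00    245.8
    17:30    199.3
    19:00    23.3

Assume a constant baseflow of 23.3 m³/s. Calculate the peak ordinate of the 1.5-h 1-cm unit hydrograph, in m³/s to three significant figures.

U_p ≈ 188 m³/s

Direct runoff: 0.0, 33.9, 63.9, 196.2, 281.4, 222.5, 176.0, 0.0 m³/s; ΣQ_DR = 973.9 m³/s, peak = 281.4 m³/s.
Runoff depth d = ΣQ_DR·Δt / A = 973.9 × 5400 / (351 km²) = 14.98 mm.
The 1-cm UH is the DRH scaled by (10 mm)/d, so U_p = 281.4 × 10/14.98 = 188 m³/s.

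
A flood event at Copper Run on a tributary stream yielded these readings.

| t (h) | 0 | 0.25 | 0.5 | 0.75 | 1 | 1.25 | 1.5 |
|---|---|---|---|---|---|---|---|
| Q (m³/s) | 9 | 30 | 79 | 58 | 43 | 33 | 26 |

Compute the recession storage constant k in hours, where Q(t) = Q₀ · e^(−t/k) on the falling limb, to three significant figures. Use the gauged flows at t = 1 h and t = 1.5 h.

On the falling limb, Q drops from 43 to 26 m³/s between t = 1 h and t = 1.5 h (Δt = 0.5 h).
k = −Δt / ln(Q₂/Q₁) = −0.5 / ln(26/43) = 0.994 h.

k ≈ 0.994 h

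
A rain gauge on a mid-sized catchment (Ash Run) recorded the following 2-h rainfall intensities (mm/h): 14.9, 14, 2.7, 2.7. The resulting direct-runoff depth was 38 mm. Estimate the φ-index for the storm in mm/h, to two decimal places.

Only the 2 blocks with intensity above φ contribute runoff: 14.9, 14 mm/h.
Σ(I−φ)·Δt = d  ⇒  (14.9+14 − 2φ)·2 = 38
φ = (28.90 − 38/2) / 2 = 4.95 mm/h.

φ ≈ 4.95 mm/h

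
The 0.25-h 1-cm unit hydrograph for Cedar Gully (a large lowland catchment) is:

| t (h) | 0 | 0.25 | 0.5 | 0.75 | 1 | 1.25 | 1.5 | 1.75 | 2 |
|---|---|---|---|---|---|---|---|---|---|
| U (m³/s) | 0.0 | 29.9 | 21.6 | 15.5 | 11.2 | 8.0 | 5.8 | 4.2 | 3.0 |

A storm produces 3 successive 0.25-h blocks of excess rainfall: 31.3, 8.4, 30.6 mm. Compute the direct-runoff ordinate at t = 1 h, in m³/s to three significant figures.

Q ≈ 114 m³/s

By discrete convolution, Q_j = Σ (P_i / 10 mm) · U_{j−i}.
At t = 1 h (j=4): Q = (31.3/10)·11.2 + (8.4/10)·15.5 + (30.6/10)·21.6 = 114 m³/s.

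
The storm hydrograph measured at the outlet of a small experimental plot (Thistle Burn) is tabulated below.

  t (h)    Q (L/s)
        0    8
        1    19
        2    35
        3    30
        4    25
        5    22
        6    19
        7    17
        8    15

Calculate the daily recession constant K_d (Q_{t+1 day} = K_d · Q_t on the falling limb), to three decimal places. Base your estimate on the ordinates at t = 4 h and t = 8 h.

Between t = 4 h and t = 8 h the flow falls from 25 to 15 L/s over 4×1 h = 4 h.
Per-interval ratio K = (15/25)^(1/4) = 0.8801; K_d = K^(24/1) = 0.047.

K_d ≈ 0.047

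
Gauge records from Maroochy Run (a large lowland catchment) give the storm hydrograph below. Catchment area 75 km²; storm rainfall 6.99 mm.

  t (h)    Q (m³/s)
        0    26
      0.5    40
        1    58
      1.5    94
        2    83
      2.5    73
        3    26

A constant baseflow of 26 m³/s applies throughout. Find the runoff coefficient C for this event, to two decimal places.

ΣQ_DR = 218.0 m³/s; V = ΣQ_DR·Δt = 3.924 × 10^5 m³.
Runoff depth d = V / A = 5.232 mm.
C = d / P = 5.232 / 6.99 = 0.75.

C ≈ 0.75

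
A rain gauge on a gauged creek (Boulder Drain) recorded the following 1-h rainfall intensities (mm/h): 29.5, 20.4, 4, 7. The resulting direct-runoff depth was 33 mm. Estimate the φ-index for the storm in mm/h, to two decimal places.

φ ≈ 8.45 mm/h

Only the 2 blocks with intensity above φ contribute runoff: 29.5, 20.4 mm/h.
Σ(I−φ)·Δt = d  ⇒  (29.5+20.4 − 2φ)·1 = 33
φ = (49.90 − 33/1) / 2 = 8.45 mm/h.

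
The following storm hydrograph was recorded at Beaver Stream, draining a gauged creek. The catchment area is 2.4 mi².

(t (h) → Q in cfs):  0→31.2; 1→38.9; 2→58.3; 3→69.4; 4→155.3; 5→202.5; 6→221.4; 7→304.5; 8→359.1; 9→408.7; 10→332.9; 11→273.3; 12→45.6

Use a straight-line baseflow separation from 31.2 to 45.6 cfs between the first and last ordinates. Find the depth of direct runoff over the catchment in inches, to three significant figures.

d ≈ 1.29 in

Direct runoff: 0.00, 6.50, 24.70, 34.60, 119.30, 165.30, 183.00, 264.90, 318.30, 366.70, 289.70, 228.90, 0.00 cfs; ΣQ_DR = 2002 cfs.
V = ΣQ_DR · Δt = 2002 × 3600 s = 7.207 × 10^6 ft³.
Over A = 2.4 mi², depth = V / A = 1.29 in.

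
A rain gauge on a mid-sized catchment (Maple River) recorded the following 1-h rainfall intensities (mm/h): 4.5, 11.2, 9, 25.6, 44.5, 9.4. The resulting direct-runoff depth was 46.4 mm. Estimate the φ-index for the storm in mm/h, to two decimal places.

φ ≈ 11.85 mm/h

Only the 2 blocks with intensity above φ contribute runoff: 25.6, 44.5 mm/h.
Σ(I−φ)·Δt = d  ⇒  (25.6+44.5 − 2φ)·1 = 46.4
φ = (70.10 − 46.4/1) / 2 = 11.85 mm/h.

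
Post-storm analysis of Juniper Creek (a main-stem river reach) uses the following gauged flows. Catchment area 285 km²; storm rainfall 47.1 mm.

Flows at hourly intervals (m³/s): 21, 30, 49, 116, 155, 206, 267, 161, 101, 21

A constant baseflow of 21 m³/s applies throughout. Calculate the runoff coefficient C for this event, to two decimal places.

ΣQ_DR = 917.0 m³/s; V = ΣQ_DR·Δt = 3.301 × 10^6 m³.
Runoff depth d = V / A = 11.58 mm.
C = d / P = 11.58 / 47.1 = 0.25.

C ≈ 0.25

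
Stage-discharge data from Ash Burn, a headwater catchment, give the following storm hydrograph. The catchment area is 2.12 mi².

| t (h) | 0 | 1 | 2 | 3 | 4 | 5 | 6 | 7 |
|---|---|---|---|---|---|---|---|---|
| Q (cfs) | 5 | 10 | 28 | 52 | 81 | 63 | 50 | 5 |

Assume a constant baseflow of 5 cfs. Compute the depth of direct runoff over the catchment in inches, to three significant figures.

Direct runoff: 0.0, 5.0, 23.0, 47.0, 76.0, 58.0, 45.0, 0.0 cfs; ΣQ_DR = 254.0 cfs.
V = ΣQ_DR · Δt = 254.0 × 3600 s = 9.144 × 10^5 ft³.
Over A = 2.12 mi², depth = V / A = 0.186 in.

d ≈ 0.186 in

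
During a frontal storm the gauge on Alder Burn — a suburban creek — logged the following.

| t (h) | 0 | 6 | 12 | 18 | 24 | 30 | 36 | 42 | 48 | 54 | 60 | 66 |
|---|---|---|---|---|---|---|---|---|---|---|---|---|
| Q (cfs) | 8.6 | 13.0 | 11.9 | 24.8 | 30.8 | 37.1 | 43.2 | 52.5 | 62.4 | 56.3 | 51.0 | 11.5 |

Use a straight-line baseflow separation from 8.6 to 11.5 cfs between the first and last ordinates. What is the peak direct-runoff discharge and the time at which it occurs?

Subtracting baseflow gives direct-runoff ordinates: 0.00, 4.14, 2.77, 15.41, 21.15, 27.18, 33.02, 42.05, 51.69, 45.33, 39.76, 0.00 cfs.
The maximum is 51.69 cfs, occurring at the reading for t = 48 h.

Q_p = 51.69 cfs at t = 48 h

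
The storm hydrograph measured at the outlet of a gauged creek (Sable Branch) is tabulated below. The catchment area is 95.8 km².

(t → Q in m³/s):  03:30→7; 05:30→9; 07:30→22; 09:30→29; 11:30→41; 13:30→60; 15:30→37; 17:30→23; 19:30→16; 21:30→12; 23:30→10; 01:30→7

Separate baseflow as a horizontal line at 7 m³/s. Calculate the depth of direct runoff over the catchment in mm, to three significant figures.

Direct runoff: 0.0, 2.0, 15.0, 22.0, 34.0, 53.0, 30.0, 16.0, 9.0, 5.0, 3.0, 0.0 m³/s; ΣQ_DR = 189.0 m³/s.
V = ΣQ_DR · Δt = 189.0 × 7200 s = 1.361 × 10^6 m³.
Over A = 95.8 km², depth = V / A = 14.2 mm.

d ≈ 14.2 mm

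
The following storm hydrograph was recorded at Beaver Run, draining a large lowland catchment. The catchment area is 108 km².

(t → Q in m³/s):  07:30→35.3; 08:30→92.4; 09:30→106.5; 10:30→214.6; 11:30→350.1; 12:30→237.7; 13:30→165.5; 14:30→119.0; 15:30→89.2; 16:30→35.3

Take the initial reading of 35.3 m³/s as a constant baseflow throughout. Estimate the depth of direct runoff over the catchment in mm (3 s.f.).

d ≈ 36.4 mm

Direct runoff: 0.0, 57.1, 71.2, 179.3, 314.8, 202.4, 130.2, 83.7, 53.9, 0.0 m³/s; ΣQ_DR = 1093 m³/s.
V = ΣQ_DR · Δt = 1093 × 3600 s = 3.933 × 10^6 m³.
Over A = 108 km², depth = V / A = 36.4 mm.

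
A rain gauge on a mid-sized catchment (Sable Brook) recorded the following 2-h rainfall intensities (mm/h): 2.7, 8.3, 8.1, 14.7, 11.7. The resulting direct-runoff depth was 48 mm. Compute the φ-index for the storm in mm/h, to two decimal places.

Only the 4 blocks with intensity above φ contribute runoff: 8.3, 8.1, 14.7, 11.7 mm/h.
Σ(I−φ)·Δt = d  ⇒  (8.3+8.1+14.7+11.7 − 4φ)·2 = 48
φ = (42.80 − 48/2) / 4 = 4.70 mm/h.

φ ≈ 4.70 mm/h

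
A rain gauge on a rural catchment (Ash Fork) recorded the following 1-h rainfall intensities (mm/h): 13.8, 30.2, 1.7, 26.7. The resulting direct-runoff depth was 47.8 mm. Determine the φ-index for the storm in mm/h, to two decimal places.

φ ≈ 7.63 mm/h

Only the 3 blocks with intensity above φ contribute runoff: 13.8, 30.2, 26.7 mm/h.
Σ(I−φ)·Δt = d  ⇒  (13.8+30.2+26.7 − 3φ)·1 = 47.8
φ = (70.70 − 47.8/1) / 3 = 7.63 mm/h.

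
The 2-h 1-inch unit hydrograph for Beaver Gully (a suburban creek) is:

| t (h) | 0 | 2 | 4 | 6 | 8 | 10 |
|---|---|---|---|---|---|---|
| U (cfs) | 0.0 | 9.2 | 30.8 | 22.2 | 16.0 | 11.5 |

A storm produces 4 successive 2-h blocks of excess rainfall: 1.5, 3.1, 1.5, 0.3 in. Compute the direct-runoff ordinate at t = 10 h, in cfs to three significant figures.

By discrete convolution, Q_j = Σ (P_i / 1 in) · U_{j−i}.
At t = 10 h (j=5): Q = (1.5/1)·11.5 + (3.1/1)·16.0 + (1.5/1)·22.2 + (0.3/1)·30.8 = 109 cfs.

Q ≈ 109 cfs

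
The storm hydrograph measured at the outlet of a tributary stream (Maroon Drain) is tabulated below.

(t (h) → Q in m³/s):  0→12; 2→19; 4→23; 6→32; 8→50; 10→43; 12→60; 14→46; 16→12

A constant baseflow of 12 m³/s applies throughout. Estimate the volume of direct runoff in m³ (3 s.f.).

V ≈ 1.36 × 10^6 m³

Direct-runoff ordinates (Q − Q_b): 0.0, 7.0, 11.0, 20.0, 38.0, 31.0, 48.0, 34.0, 0.0 m³/s.
ΣQ_DR = 189.0 m³/s.
With Δt = 2 h = 7200 s, V = ΣQ_DR · Δt = 189.0 × 7200 = 1.36 × 10^6 m³.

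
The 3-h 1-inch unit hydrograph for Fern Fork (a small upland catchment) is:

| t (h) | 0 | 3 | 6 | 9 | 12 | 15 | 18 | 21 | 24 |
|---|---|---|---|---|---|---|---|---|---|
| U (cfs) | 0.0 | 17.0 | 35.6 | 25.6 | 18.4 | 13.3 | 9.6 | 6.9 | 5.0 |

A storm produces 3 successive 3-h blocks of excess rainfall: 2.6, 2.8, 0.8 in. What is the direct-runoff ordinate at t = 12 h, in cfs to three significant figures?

Q ≈ 148 cfs

By discrete convolution, Q_j = Σ (P_i / 1 in) · U_{j−i}.
At t = 12 h (j=4): Q = (2.6/1)·18.4 + (2.8/1)·25.6 + (0.8/1)·35.6 = 148 cfs.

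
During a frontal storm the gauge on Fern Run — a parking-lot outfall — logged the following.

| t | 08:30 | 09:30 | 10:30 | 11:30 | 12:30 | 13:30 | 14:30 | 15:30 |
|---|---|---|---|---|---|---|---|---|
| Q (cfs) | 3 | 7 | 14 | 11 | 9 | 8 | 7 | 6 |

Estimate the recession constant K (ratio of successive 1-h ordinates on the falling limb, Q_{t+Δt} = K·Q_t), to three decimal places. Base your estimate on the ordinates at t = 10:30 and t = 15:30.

Using the recession-limb readings at t = 10:30 and t = 15:30: Q falls from 14 to 6 cfs over 5 intervals.
K = (Q₂/Q₁)^(1/5) = (6/14)^(1/5) = 0.844.

K ≈ 0.844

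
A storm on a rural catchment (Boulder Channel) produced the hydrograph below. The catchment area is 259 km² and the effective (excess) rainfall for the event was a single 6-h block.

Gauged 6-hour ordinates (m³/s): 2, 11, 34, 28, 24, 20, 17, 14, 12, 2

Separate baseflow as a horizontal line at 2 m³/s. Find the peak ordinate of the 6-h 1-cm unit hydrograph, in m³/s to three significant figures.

U_p ≈ 26.6 m³/s

Direct runoff: 0.0, 9.0, 32.0, 26.0, 22.0, 18.0, 15.0, 12.0, 10.0, 0.0 m³/s; ΣQ_DR = 144.0 m³/s, peak = 32.0 m³/s.
Runoff depth d = ΣQ_DR·Δt / A = 144.0 × 21600 / (259 km²) = 12.01 mm.
The 1-cm UH is the DRH scaled by (10 mm)/d, so U_p = 32.0 × 10/12.01 = 26.6 m³/s.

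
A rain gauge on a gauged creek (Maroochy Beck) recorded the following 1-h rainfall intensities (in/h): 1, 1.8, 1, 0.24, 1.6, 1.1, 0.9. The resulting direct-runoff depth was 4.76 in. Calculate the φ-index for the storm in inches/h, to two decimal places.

Only the 6 blocks with intensity above φ contribute runoff: 1, 1.8, 1, 1.6, 1.1, 0.9 in/h.
Σ(I−φ)·Δt = d  ⇒  (1+1.8+1+1.6+1.1+0.9 − 6φ)·1 = 4.76
φ = (7.400 − 4.76/1) / 6 = 0.44 in/h.

φ ≈ 0.44 in/h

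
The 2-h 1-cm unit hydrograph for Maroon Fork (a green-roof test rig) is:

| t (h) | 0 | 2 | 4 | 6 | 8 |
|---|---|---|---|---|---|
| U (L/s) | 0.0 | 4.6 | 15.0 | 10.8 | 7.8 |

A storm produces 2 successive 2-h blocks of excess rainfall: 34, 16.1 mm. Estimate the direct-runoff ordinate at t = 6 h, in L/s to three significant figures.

By discrete convolution, Q_j = Σ (P_i / 10 mm) · U_{j−i}.
At t = 6 h (j=3): Q = (34/10)·10.8 + (16.1/10)·15.0 = 60.9 L/s.

Q ≈ 60.9 L/s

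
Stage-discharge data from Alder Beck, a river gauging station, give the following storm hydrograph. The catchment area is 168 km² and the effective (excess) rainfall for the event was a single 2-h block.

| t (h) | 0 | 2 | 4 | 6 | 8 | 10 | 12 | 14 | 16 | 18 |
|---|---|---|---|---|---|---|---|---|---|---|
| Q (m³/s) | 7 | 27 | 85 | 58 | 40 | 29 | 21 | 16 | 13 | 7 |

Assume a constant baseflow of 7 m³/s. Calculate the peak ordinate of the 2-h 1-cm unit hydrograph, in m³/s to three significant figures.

Direct runoff: 0.0, 20.0, 78.0, 51.0, 33.0, 22.0, 14.0, 9.0, 6.0, 0.0 m³/s; ΣQ_DR = 233.0 m³/s, peak = 78.0 m³/s.
Runoff depth d = ΣQ_DR·Δt / A = 233.0 × 7200 / (168 km²) = 9.986 mm.
The 1-cm UH is the DRH scaled by (10 mm)/d, so U_p = 78.0 × 10/9.986 = 78.1 m³/s.

U_p ≈ 78.1 m³/s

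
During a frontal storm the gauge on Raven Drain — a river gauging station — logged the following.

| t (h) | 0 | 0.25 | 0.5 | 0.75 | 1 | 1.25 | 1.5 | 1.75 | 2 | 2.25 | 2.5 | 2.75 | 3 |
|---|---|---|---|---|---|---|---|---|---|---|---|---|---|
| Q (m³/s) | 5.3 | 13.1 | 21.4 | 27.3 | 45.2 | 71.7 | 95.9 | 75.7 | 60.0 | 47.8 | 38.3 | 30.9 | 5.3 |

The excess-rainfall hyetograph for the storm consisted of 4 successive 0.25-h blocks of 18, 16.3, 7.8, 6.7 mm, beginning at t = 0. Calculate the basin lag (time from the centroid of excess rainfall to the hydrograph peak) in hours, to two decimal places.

t_L ≈ 1.11 h

Centroid of excess rainfall: t_c = Σ P_i·t̄_i / ΣP_i = 0.3914 h (block centres at 0.125, 0.375, 0.625, 0.875 h).
Hydrograph peak occurs at t = 1.5 h, so basin lag t_L = 1.5 − 0.3914 = 1.11 h.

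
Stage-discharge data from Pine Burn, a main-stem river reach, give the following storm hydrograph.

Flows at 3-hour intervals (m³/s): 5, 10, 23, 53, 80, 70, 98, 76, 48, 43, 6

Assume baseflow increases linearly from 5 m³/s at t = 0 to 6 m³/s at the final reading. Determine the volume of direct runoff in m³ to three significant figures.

Direct-runoff ordinates (Q − Q_b): 0.00, 4.90, 17.80, 47.70, 74.60, 64.50, 92.40, 70.30, 42.20, 37.10, 0.00 m³/s.
ΣQ_DR = 451.5 m³/s.
With Δt = 3 h = 10800 s, V = ΣQ_DR · Δt = 451.5 × 10800 = 4.88 × 10^6 m³.

V ≈ 4.88 × 10^6 m³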